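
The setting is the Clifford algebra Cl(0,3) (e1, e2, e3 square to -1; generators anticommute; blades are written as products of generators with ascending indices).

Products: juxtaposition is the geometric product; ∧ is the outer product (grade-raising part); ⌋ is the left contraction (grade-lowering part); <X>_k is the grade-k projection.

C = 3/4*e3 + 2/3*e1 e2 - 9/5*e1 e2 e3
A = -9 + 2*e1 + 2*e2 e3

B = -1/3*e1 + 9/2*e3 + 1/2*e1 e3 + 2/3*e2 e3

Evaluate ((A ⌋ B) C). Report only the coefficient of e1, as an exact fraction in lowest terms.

step 1: -2/3 + 3*e1 - 83/2*e3 - 9/2*e1 e3 - 6*e2 e3
step 2: 249/8 - 297/40*e1 + 53/5*e2 - 1/2*e3 - 6763/90*e1 e2 - 7/4*e1 e3 + 42/5*e2 e3 - 397/15*e1 e2 e3
Answer: -297/40


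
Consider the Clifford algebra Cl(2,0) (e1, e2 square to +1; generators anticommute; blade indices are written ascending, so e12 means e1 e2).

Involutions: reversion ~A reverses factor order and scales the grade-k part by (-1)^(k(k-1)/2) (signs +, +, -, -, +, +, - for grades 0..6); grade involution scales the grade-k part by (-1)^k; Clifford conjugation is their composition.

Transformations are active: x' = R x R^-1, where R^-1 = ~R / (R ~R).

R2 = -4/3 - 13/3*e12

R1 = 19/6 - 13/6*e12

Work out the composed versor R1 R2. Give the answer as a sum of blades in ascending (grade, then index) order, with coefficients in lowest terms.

Distribute over the terms of R1 (each basis-blade product reordered to ascending indices, repeated generators contracted through their squares):
(19/6) R2 = -38/9 - 247/18*e12
(-13/6*e12) R2 = -169/18 + 26/9*e12
Summing the partial products and collecting blades:
Answer: -245/18 - 65/6*e12


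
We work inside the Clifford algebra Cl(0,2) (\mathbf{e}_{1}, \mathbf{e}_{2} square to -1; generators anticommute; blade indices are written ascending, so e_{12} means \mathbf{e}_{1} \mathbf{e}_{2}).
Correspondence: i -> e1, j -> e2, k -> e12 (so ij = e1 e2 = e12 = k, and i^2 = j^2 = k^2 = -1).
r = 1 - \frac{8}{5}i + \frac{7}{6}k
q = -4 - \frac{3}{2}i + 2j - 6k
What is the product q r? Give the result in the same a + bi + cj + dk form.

In blades: q = -4 - \frac{3}{2} e_{1} + 2 e_{2} - 6 e_{12}, r = 1 - \frac{8}{5} e_{1} + \frac{7}{6} e_{12}.
Distribute q over r term by term (generator squares from the signature, products reordered to ascending indices): (-4)*r = -4 + \frac{32}{5} e_{1} - \frac{14}{3} e_{12}; (-\frac{3}{2} e_{1})*r = -\frac{12}{5} - \frac{3}{2} e_{1} + \frac{7}{4} e_{2}; (2 e_{2})*r = \frac{7}{3} e_{1} + 2 e_{2} + \frac{16}{5} e_{12}; (-6 e_{12})*r = 7 + \frac{48}{5} e_{2} - 6 e_{12}.
Sum: \frac{3}{5} + \frac{217}{30} e_{1} + \frac{267}{20} e_{2} - \frac{112}{15} e_{12}; translating back through the correspondence:
Answer: \frac{3}{5} + \frac{217}{30}i + \frac{267}{20}j - \frac{112}{15}k


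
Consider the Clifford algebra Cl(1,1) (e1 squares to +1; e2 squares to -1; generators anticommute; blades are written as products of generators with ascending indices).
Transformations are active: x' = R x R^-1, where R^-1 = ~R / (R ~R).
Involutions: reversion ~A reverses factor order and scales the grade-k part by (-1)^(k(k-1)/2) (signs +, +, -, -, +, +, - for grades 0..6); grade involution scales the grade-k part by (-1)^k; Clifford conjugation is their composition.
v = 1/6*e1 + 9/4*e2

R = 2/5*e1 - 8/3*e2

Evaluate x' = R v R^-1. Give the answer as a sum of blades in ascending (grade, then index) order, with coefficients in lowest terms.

~R = 2/5*e1 - 8/3*e2, and R ~R = -1564/225, so R^-1 = ~R / (-1564/225).
R v = 91/15 + 121/90*e1 e2
Answer: -2029/2346*e1 + 3761/1564*e2


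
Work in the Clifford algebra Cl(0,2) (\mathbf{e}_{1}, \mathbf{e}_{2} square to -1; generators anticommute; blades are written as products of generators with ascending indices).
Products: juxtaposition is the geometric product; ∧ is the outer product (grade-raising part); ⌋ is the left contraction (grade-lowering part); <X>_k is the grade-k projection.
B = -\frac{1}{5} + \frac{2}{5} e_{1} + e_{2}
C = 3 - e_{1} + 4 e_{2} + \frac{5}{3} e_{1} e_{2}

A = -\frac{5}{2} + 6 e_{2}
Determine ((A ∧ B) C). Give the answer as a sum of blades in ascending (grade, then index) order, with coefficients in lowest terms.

step 1: \frac{1}{2} - e_{1} - \frac{37}{10} e_{2} - \frac{12}{5} e_{1} e_{2}
step 2: \frac{193}{10} - \frac{1}{15} e_{1} - \frac{151}{30} e_{2} - \frac{211}{15} e_{1} e_{2}
Answer: \frac{193}{10} - \frac{1}{15} e_{1} - \frac{151}{30} e_{2} - \frac{211}{15} e_{1} e_{2}


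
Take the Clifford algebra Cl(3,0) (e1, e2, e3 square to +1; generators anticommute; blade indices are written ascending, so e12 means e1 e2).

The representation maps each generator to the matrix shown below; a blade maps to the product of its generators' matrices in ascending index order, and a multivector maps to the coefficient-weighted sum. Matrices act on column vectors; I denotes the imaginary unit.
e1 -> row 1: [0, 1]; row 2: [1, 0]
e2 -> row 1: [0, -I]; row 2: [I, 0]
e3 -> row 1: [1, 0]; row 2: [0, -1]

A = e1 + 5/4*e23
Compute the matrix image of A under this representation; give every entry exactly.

Bivector images (products of the table entries): rho(e23) = rho(e2)rho(e3) = row 1: [0, I]; row 2: [I, 0].
M = (1)*rho(e1) + (5/4)*rho(e23), summed entrywise:
Answer: row 1: [0, 1 + 5*I/4]; row 2: [1 + 5*I/4, 0]


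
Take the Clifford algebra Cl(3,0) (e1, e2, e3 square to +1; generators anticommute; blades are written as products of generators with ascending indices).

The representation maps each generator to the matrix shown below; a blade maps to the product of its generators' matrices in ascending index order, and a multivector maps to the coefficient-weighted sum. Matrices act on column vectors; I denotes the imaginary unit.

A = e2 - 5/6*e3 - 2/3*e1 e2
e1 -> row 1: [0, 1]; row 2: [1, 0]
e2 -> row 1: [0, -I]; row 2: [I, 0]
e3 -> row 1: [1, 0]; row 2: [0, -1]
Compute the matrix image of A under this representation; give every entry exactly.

Bivector images (products of the table entries): rho(e1 e2) = rho(e1)rho(e2) = row 1: [I, 0]; row 2: [0, -I].
M = (1)*rho(e2) + (-5/6)*rho(e3) + (-2/3)*rho(e1 e2), summed entrywise:
Answer: row 1: [-5/6 - 2*I/3, -I]; row 2: [I, 5/6 + 2*I/3]


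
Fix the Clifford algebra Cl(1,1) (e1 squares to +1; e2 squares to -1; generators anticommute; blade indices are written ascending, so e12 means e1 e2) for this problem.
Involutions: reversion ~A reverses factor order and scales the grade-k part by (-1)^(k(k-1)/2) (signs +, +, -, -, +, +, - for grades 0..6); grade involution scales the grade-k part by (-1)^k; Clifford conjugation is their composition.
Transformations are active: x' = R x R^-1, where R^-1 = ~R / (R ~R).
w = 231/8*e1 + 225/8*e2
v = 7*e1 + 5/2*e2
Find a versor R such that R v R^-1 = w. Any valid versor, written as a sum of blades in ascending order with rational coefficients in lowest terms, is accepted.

Reasoning: v^2 = w^2 = 171/4 since conjugation preserves the quadratic form; R = v + w = 287/8*e1 + 245/8*e2 is then valid when invertible, keeping its own part and reversing (v - w)/2.
Answer: 287/8*e1 + 245/8*e2


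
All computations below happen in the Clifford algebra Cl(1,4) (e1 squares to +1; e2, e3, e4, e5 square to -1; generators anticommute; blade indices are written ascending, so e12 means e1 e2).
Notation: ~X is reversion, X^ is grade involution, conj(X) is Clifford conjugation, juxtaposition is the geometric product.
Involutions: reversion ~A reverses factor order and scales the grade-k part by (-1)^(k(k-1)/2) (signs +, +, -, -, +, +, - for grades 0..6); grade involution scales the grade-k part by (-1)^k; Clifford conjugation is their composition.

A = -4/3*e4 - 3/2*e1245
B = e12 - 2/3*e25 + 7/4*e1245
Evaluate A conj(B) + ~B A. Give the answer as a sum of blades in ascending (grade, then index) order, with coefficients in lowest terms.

first term: 21/8 - e14 + 3/2*e45 + 4/3*e124 + 7/3*e125 + 8/9*e245
second term: 21/8 - e14 + 3/2*e45 + 4/3*e124 - 7/3*e125 + 8/9*e245
Answer: 21/4 - 2*e14 + 3*e45 + 8/3*e124 + 16/9*e245


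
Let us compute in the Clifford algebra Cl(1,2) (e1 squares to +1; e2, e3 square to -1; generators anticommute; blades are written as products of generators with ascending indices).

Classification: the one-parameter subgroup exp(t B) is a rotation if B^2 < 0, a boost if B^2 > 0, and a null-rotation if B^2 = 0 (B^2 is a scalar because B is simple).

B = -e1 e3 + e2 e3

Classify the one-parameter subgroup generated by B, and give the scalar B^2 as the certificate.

B^2 term by term: the squares give (-1)^2*(e1 e3)^2 + (1)^2*(e2 e3)^2 = 1*(+1) + 1*(-1) = 0 (each basis 2-blade squares to minus the product of its generators' squares); cross terms between blades sharing an index anticommute and cancel. So B^2 = 0.
Answer: null-rotation, certificate B^2 = 0. The scalar 0 is the complete invariant here: its sign names the subgroup type.


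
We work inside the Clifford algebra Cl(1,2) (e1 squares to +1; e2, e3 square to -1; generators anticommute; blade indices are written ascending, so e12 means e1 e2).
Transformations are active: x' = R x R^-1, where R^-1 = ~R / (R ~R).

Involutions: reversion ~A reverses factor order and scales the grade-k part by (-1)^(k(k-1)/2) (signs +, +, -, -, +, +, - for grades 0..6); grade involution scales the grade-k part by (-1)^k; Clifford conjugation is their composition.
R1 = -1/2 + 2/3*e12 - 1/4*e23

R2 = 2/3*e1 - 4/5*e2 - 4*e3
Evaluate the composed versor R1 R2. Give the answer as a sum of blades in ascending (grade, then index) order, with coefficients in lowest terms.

Distribute over the terms of R1 (each basis-blade product reordered to ascending indices, repeated generators contracted through their squares):
(-1/2) R2 = -1/3*e1 + 2/5*e2 + 2*e3
(2/3*e12) R2 = 8/15*e1 - 4/9*e2 - 8/3*e123
(-1/4*e23) R2 = -e2 + 1/5*e3 - 1/6*e123
Summing the partial products and collecting blades:
Answer: 1/5*e1 - 47/45*e2 + 11/5*e3 - 17/6*e123


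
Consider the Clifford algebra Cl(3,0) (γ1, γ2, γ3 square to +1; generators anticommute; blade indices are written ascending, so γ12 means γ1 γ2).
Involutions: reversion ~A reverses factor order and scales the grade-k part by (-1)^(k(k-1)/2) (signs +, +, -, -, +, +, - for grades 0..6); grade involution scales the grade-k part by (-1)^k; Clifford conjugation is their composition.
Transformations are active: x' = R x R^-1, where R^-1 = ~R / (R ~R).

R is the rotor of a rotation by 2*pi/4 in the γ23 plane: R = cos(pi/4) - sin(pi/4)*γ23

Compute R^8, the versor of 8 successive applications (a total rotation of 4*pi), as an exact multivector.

The rotor phase is half the rotation angle and phases add under composition, so 8 steps in the γ23 plane accumulate phase 8*(pi/4) = 2*pi: R^8 = cos(2*pi) - sin(2*pi)*γ23.
cos(2*pi) = 1 and sin(2*pi) = 0, so R^8 = 1. The total rotation 4*pi is 2 full turns, so every vector returns to itself, yet the rotor is +1, back on the identity sheet (an even number of 2*pi turns).
Answer: 1


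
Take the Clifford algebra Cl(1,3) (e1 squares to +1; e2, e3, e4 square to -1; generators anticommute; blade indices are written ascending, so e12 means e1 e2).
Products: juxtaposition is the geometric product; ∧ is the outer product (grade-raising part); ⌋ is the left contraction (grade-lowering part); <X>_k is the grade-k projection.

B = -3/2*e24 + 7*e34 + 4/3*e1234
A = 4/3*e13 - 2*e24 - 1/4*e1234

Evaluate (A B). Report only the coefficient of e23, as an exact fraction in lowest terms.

step 1: -8/3 + 7/4*e12 - 55/24*e13 - 28/3*e14 - 14*e23 - 16/9*e24 + 2*e1234
Answer: -14


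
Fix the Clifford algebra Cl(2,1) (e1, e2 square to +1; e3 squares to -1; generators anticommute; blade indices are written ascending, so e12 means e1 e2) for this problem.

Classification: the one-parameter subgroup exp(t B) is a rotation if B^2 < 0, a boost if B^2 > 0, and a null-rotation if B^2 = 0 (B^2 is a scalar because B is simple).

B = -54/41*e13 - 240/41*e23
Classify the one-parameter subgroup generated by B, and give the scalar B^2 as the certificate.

B^2 term by term: the squares give (-54/41)^2*(e13)^2 + (-240/41)^2*(e23)^2 = 2916/1681*(+1) + 57600/1681*(+1) = 36 (each basis 2-blade squares to minus the product of its generators' squares); cross terms between blades sharing an index anticommute and cancel. So B^2 = 36.
Answer: boost, certificate B^2 = 36. Certificate logic: 36 is a conjugation-invariant scalar, so its sign fixes rotation versus boost versus null-rotation outright.


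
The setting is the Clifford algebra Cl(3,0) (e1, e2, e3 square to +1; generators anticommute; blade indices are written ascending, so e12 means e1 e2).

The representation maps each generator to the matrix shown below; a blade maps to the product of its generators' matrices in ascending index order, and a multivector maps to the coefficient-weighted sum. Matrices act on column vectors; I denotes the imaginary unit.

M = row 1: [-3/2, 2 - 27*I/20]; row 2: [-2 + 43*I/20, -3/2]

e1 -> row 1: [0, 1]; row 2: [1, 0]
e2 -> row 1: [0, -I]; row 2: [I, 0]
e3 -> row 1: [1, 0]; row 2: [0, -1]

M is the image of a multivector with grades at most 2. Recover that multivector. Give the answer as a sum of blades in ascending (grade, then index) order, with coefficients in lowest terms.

Method: 1, rho(e1), rho(e2), rho(e3) form a trace-orthogonal basis of the 2x2 complex matrices (tr(X Y) = 2 if X = Y, else 0), so M = m0*1 + m1*rho(e1) + m2*rho(e2) + m3*rho(e3) with m0 = tr(M)/2 = -3/2, m1 = tr(M rho(e1))/2 = 2*I/5, m2 = tr(M rho(e2))/2 = 7/4 + 2*I, m3 = tr(M rho(e3))/2 = 0.
Multiplying table entries, the bivector images are rho(e12) = I*rho(e3), rho(e13) = -I*rho(e2), rho(e23) = I*rho(e1); with real blade coefficients the real parts of m0..m3 are the coefficients of 1, e1, e2, e3 and the imaginary parts give the bivectors (e23: Im m1, e13: -Im m2, e12: Im m3).
Answer: -3/2 + 7/4*e2 - 2*e13 + 2/5*e23


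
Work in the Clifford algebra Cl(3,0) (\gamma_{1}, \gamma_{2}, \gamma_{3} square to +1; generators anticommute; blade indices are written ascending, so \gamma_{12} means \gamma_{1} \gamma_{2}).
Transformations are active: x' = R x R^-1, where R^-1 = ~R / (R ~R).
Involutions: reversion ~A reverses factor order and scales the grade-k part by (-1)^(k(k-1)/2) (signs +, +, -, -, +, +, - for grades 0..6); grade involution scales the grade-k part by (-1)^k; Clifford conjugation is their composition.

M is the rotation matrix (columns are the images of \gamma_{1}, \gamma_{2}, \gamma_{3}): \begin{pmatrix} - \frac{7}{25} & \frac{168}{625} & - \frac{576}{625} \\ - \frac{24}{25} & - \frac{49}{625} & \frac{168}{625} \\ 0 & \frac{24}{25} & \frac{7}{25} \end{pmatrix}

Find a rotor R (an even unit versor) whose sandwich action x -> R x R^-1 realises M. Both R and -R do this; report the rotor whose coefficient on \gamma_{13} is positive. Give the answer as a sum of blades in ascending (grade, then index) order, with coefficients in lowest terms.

Method: write R = a + b12*\gamma_{12} + b13*\gamma_{13} + b23*\gamma_{23} with a^2 + b12^2 + b13^2 + b23^2 = 1 (so R^-1 = ~R). Expanding the columns R e_j ~R gives tr M = 4a^2 - 1 and, from the antisymmetric part, M21 - M12 = -4a*b12, M13 - M31 = 4a*b13, M32 - M23 = -4a*b23.
Here tr M = -\frac{49}{625}, so a^2 = (1 + tr M)/4 = \frac{144}{625} and a = ±\frac{12}{25}. Taking a = \frac{12}{25}: M21 - M12 = -\frac{768}{625}, M13 - M31 = -\frac{576}{625}, M32 - M23 = \frac{432}{625}, giving b12 = \frac{16}{25}, b13 = -\frac{12}{25}, b23 = -\frac{9}{25}, i.e. R = \frac{12}{25} + \frac{16}{25} \gamma_{12} - \frac{12}{25} \gamma_{13} - \frac{9}{25} \gamma_{23}.
Its \gamma_{13} coefficient is negative, so report the other preimage -R.
Answer: -\frac{12}{25} - \frac{16}{25} \gamma_{12} + \frac{12}{25} \gamma_{13} + \frac{9}{25} \gamma_{23}. Recall the cover is two-to-one: with M of trace -\frac{49}{625}, both preimages act alike, and the stated \gamma_{13} sign chooses the sheet.


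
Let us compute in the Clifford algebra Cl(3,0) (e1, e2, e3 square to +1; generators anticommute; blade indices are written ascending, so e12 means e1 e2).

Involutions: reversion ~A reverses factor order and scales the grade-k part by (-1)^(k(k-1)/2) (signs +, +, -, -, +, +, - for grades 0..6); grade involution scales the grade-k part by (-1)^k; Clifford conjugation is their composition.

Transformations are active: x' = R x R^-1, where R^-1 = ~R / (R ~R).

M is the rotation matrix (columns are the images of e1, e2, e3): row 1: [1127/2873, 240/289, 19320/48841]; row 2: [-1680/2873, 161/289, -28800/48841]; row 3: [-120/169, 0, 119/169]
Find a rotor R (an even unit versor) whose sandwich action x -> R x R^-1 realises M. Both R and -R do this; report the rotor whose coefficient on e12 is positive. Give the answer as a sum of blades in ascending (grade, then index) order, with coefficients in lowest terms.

Method: write R = a + b12*e12 + b13*e13 + b23*e23 with a^2 + b12^2 + b13^2 + b23^2 = 1 (so R^-1 = ~R). Expanding the columns R e_j ~R gives tr M = 4a^2 - 1 and, from the antisymmetric part, M21 - M12 = -4a*b12, M13 - M31 = 4a*b13, M32 - M23 = -4a*b23.
Here tr M = 80759/48841, so a^2 = (1 + tr M)/4 = 32400/48841 and a = ±180/221. Taking a = 180/221: M21 - M12 = -69120/48841, M13 - M31 = 54000/48841, M32 - M23 = 28800/48841, giving b12 = 96/221, b13 = 75/221, b23 = -40/221, i.e. R = 180/221 + 96/221*e12 + 75/221*e13 - 40/221*e23.
Its e12 coefficient is already positive.
Answer: 180/221 + 96/221*e12 + 75/221*e13 - 40/221*e23. Note: both R and -R realise this M (trace 80759/48841); the covering map identifies them, and the e12-coefficient sign is the tie-breaker.


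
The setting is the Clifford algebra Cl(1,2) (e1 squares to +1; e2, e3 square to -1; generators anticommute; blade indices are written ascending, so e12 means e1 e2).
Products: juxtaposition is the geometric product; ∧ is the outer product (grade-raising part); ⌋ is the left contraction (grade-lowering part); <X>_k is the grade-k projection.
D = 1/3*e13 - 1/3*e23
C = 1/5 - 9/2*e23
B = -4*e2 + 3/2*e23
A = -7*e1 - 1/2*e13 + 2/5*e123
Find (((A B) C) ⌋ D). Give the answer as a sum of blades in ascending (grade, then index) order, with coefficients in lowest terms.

step 1: -3/5*e1 + 109/4*e12 - 8/5*e13 - 25/2*e123
step 2: -5637/100*e1 + 253/20*e12 + 24461/200*e13 + 1/5*e123
step 3: 24461/600 - 1879/100*e3
Answer: 24461/600 - 1879/100*e3


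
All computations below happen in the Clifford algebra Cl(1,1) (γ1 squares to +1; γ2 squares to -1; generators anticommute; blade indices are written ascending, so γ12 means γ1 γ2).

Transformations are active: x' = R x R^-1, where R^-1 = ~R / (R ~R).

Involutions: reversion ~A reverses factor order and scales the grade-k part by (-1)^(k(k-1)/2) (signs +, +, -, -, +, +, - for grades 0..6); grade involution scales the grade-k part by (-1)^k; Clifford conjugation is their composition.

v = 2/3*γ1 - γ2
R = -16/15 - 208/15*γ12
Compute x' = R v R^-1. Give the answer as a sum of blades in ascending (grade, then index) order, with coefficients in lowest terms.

~R = -16/15 + 208/15*γ12, and R ~R = -14336/75, so R^-1 = ~R / (-14336/75).
R v = -656/45*γ1 + 464/45*γ2
Answer: -209/252*γ1 + 281/252*γ2


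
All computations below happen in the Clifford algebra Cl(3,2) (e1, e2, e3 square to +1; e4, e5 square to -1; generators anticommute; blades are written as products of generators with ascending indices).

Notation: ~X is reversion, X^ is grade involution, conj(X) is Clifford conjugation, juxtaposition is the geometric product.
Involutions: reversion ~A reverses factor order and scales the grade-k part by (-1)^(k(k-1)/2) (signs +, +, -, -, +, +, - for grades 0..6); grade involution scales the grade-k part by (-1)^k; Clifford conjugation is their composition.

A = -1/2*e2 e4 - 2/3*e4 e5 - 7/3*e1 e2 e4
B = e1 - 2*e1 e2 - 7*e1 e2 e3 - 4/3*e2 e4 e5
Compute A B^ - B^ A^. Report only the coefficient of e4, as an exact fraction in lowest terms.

first term: 8/9*e2 - 14/3*e4 - 2/3*e5 - e1 e4 - 28/9*e1 e5 + 7/3*e2 e4 - 49/3*e3 e4 + 1/2*e1 e2 e4 - 7/2*e1 e3 e4 + 2/3*e1 e4 e5 + 4/3*e1 e2 e4 e5 - 14/3*e1 e2 e3 e4 e5
second term: 8/9*e2 + 14/3*e4 - 2/3*e5 + e1 e4 - 28/9*e1 e5 - 7/3*e2 e4 - 49/3*e3 e4 + 1/2*e1 e2 e4 + 7/2*e1 e3 e4 + 2/3*e1 e4 e5 + 4/3*e1 e2 e4 e5 - 14/3*e1 e2 e3 e4 e5
Answer: -28/3


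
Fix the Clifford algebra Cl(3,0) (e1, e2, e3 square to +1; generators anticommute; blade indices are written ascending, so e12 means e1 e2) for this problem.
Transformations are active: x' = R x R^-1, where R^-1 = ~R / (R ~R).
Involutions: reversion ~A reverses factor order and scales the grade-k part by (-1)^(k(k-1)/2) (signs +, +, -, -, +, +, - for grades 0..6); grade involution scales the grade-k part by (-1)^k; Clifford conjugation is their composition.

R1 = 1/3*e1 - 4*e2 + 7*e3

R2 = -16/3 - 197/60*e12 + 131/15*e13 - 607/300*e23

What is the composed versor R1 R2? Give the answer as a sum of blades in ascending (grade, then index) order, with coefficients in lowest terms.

Distribute over the terms of R1 (each basis-blade product reordered to ascending indices, repeated generators contracted through their squares):
(1/3*e1) R2 = -16/9*e1 - 197/180*e2 + 131/45*e3 - 607/900*e123
(-4*e2) R2 = -197/15*e1 + 64/3*e2 + 607/75*e3 + 524/15*e123
(7*e3) R2 = -917/15*e1 + 4249/300*e2 - 112/3*e3 - 1379/60*e123
Summing the partial products and collecting blades:
Answer: -3422/45*e1 + 15481/450*e2 - 5924/225*e3 + 2537/225*e123


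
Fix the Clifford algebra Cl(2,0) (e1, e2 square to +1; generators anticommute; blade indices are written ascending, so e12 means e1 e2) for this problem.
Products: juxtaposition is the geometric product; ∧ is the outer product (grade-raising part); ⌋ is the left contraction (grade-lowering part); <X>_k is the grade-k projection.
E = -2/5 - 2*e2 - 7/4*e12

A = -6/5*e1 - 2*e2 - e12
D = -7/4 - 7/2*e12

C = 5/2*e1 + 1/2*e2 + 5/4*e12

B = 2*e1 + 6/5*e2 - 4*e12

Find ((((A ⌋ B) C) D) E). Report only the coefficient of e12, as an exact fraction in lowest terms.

step 1: -44/5 - 8*e1 + 24/5*e2
step 2: -88/5 - 28*e1 - 72/5*e2 - 27*e12
step 3: -637/10 - 7/5*e1 + 616/5*e2 + 2177/20*e12
step 4: -12173/400 - 77/50*e1 + 8057/100*e2 + 14147/200*e12
Answer: 14147/200


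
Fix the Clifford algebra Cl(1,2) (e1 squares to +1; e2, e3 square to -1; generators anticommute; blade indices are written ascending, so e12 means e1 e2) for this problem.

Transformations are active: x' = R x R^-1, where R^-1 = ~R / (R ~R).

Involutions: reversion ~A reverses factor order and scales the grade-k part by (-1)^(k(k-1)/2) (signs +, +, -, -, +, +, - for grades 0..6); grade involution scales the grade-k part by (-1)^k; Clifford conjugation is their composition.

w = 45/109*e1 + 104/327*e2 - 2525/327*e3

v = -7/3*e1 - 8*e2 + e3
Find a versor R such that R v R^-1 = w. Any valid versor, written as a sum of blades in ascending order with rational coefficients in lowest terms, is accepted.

Take R = v + w = -628/327*e1 - 2512/327*e2 - 2198/327*e3. Because q(v) = q(w) = -536/9, conjugation by R sends v exactly to w.
Answer: -628/327*e1 - 2512/327*e2 - 2198/327*e3


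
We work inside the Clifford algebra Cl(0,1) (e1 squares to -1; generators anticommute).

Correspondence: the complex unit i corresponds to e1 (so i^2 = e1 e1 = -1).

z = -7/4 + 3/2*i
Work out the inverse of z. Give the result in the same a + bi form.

In blades: z = -7/4 + 3/2*e1.
With qbar = -7/4 - 3/2*e1 (scalar fixed, mapped units negated), z qbar = 85/16 (the sum of squared coefficients), so z^-1 = qbar / (85/16) = -28/85 - 24/85*e1; translating back:
Answer: -28/85 - 24/85*i


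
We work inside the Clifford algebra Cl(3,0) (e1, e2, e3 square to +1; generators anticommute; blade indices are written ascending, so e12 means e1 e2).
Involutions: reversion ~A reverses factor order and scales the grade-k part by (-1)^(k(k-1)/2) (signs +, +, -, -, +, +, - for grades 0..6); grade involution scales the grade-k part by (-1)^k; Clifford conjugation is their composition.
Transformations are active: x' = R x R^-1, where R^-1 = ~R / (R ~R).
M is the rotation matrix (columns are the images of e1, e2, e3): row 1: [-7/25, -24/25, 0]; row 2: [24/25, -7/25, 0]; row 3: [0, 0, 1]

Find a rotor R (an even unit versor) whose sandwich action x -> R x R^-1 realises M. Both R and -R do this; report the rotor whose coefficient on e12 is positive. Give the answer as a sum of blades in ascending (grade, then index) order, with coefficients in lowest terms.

Method: write R = a + b12*e12 + b13*e13 + b23*e23 with a^2 + b12^2 + b13^2 + b23^2 = 1 (so R^-1 = ~R). Expanding the columns R e_j ~R gives tr M = 4a^2 - 1 and, from the antisymmetric part, M21 - M12 = -4a*b12, M13 - M31 = 4a*b13, M32 - M23 = -4a*b23.
Here tr M = 11/25, so a^2 = (1 + tr M)/4 = 9/25 and a = ±3/5. Taking a = 3/5: M21 - M12 = 48/25, M13 - M31 = 0, M32 - M23 = 0, giving b12 = -4/5, b13 = 0, b23 = 0, i.e. R = 3/5 - 4/5*e12.
Its e12 coefficient is negative, so report the other preimage -R.
Answer: -3/5 + 4/5*e12. Sheet selection: the two-to-one cover makes ±R indistinguishable at the matrix level (trace 11/25), so uniqueness comes from the required sign on e12.


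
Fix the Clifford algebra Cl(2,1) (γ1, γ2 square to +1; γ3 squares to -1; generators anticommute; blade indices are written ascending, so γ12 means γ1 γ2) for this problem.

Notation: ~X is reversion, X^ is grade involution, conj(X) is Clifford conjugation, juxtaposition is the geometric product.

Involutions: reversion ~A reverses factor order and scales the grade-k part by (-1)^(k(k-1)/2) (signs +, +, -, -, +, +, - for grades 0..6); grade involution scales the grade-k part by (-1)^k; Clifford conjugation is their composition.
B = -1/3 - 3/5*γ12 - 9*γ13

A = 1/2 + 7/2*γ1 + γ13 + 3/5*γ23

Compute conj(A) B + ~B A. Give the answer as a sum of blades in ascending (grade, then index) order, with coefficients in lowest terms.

first term: 53/6 + 7/6*γ1 + 21/10*γ2 + 63/2*γ3 - 57/10*γ12 - 679/150*γ13 + 4/5*γ23
second term: 53/6 - 7/6*γ1 - 21/10*γ2 - 63/2*γ3 + 57/10*γ12 + 679/150*γ13 - 4/5*γ23
Answer: 53/3


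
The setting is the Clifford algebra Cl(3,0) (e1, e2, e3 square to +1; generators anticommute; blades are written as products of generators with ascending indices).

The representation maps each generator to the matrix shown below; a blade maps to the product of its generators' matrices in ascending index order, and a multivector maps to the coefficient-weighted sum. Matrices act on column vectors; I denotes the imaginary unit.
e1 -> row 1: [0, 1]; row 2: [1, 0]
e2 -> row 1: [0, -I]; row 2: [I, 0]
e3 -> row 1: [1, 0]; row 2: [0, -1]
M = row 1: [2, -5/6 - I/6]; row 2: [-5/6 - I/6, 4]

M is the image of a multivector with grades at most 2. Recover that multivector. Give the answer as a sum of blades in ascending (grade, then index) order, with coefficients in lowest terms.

Method: 1, rho(e1), rho(e2), rho(e3) form a trace-orthogonal basis of the 2x2 complex matrices (tr(X Y) = 2 if X = Y, else 0), so M = m0*1 + m1*rho(e1) + m2*rho(e2) + m3*rho(e3) with m0 = tr(M)/2 = 3, m1 = tr(M rho(e1))/2 = -5/6 - I/6, m2 = tr(M rho(e2))/2 = 0, m3 = tr(M rho(e3))/2 = -1.
Multiplying table entries, the bivector images are rho(e1 e2) = I*rho(e3), rho(e1 e3) = -I*rho(e2), rho(e2 e3) = I*rho(e1); with real blade coefficients the real parts of m0..m3 are the coefficients of 1, e1, e2, e3 and the imaginary parts give the bivectors (e2 e3: Im m1, e1 e3: -Im m2, e1 e2: Im m3).
Answer: 3 - 5/6*e1 - e3 - 1/6*e2 e3


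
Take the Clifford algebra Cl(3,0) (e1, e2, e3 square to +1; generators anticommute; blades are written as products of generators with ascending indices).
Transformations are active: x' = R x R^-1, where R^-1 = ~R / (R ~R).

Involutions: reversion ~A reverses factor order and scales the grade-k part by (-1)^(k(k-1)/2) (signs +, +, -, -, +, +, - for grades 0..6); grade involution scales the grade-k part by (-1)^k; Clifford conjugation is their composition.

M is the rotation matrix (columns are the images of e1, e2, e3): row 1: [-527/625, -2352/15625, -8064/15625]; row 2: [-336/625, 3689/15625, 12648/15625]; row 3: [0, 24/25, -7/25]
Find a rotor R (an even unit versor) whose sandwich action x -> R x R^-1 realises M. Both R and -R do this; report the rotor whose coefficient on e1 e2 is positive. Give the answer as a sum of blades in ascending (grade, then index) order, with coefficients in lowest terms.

Method: write R = a + b12*e1 e2 + b13*e1 e3 + b23*e2 e3 with a^2 + b12^2 + b13^2 + b23^2 = 1 (so R^-1 = ~R). Expanding the columns R e_j ~R gives tr M = 4a^2 - 1 and, from the antisymmetric part, M21 - M12 = -4a*b12, M13 - M31 = 4a*b13, M32 - M23 = -4a*b23.
Here tr M = -13861/15625, so a^2 = (1 + tr M)/4 = 441/15625 and a = ±21/125. Taking a = 21/125: M21 - M12 = -6048/15625, M13 - M31 = -8064/15625, M32 - M23 = 2352/15625, giving b12 = 72/125, b13 = -96/125, b23 = -28/125, i.e. R = 21/125 + 72/125*e1 e2 - 96/125*e1 e3 - 28/125*e2 e3.
Its e1 e2 coefficient is already positive.
Answer: 21/125 + 72/125*e1 e2 - 96/125*e1 e3 - 28/125*e2 e3. Why the constraint matters: R and -R act identically through the sandwich — M has trace -13861/15625 either way — so only the sign condition on e1 e2 picks one of the two preimages.


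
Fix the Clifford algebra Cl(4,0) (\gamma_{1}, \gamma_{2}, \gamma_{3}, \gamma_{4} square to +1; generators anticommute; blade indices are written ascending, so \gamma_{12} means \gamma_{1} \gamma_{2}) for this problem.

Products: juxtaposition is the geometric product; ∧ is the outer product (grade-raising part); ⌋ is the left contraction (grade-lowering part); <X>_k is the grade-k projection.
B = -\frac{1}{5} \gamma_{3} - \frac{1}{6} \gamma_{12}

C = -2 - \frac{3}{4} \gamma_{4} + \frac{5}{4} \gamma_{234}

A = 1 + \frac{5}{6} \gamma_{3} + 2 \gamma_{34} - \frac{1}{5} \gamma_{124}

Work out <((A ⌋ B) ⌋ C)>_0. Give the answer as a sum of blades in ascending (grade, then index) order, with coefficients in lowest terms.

step 1: -\frac{1}{6} - \frac{1}{5} \gamma_{3} - \frac{1}{6} \gamma_{12}
step 2: \frac{1}{3} + \frac{1}{8} \gamma_{4} + \frac{1}{4} \gamma_{24} - \frac{5}{24} \gamma_{234}
step 3: \frac{1}{3}
Answer: \frac{1}{3}


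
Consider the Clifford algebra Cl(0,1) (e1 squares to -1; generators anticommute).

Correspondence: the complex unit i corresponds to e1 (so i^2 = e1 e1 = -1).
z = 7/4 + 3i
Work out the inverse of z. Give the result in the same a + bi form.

In blades: z = 7/4 + 3*e1.
With qbar = 7/4 - 3*e1 (scalar fixed, mapped units negated), z qbar = 193/16 (the sum of squared coefficients), so z^-1 = qbar / (193/16) = 28/193 - 48/193*e1; translating back:
Answer: 28/193 - 48/193*i


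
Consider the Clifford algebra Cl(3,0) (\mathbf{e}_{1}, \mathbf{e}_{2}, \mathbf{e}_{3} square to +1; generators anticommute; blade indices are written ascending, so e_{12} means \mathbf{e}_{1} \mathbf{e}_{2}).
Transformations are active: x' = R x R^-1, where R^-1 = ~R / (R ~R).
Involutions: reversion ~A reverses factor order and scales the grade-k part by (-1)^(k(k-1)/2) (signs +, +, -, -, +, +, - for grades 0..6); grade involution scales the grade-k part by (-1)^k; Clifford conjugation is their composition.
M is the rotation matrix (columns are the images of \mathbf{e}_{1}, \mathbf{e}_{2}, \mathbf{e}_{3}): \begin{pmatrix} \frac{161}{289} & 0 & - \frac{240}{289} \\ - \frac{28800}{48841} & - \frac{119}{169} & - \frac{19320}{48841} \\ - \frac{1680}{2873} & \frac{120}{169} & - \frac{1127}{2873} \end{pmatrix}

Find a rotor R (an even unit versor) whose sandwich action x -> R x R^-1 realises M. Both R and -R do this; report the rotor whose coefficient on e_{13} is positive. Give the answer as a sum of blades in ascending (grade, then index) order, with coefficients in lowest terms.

Method: write R = a + b12*e_{12} + b13*e_{13} + b23*e_{23} with a^2 + b12^2 + b13^2 + b23^2 = 1 (so R^-1 = ~R). Expanding the columns R e_j ~R gives tr M = 4a^2 - 1 and, from the antisymmetric part, M21 - M12 = -4a*b12, M13 - M31 = 4a*b13, M32 - M23 = -4a*b23.
Here tr M = -\frac{26341}{48841}, so a^2 = (1 + tr M)/4 = \frac{5625}{48841} and a = ±\frac{75}{221}. Taking a = \frac{75}{221}: M21 - M12 = -\frac{28800}{48841}, M13 - M31 = -\frac{12000}{48841}, M32 - M23 = \frac{54000}{48841}, giving b12 = \frac{96}{221}, b13 = -\frac{40}{221}, b23 = -\frac{180}{221}, i.e. R = \frac{75}{221} + \frac{96}{221} e_{12} - \frac{40}{221} e_{13} - \frac{180}{221} e_{23}.
Its e_{13} coefficient is negative, so report the other preimage -R.
Answer: -\frac{75}{221} - \frac{96}{221} e_{12} + \frac{40}{221} e_{13} + \frac{180}{221} e_{23}. Why the constraint matters: R and -R act identically through the sandwich — M has trace -\frac{26341}{48841} either way — so only the sign condition on e_{13} picks one of the two preimages.


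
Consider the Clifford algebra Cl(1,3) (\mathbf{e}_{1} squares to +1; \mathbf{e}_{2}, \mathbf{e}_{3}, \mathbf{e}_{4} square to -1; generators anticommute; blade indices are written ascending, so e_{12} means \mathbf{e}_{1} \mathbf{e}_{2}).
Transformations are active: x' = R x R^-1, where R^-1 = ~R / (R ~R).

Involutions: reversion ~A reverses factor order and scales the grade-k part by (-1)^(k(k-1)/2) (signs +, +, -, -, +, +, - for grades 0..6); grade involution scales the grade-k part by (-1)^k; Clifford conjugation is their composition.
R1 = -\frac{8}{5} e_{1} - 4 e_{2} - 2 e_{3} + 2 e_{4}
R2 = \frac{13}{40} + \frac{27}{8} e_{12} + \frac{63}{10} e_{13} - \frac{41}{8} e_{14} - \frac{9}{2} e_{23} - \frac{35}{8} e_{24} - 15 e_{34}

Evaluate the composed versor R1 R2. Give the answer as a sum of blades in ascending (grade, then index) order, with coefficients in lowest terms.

Distribute over the terms of R1 (each basis-blade product reordered to ascending indices, repeated generators contracted through their squares):
(-\frac{8}{5} e_{1}) R2 = -\frac{13}{25} e_{1} - \frac{27}{5} e_{2} - \frac{252}{25} e_{3} + \frac{41}{5} e_{4} + \frac{36}{5} e_{123} + 7 e_{124} + 24 e_{134}
(-4 e_{2}) R2 = -\frac{27}{2} e_{1} - \frac{13}{10} e_{2} - 18 e_{3} - \frac{35}{2} e_{4} + \frac{126}{5} e_{123} - \frac{41}{2} e_{124} + 60 e_{234}
(-2 e_{3}) R2 = -\frac{63}{5} e_{1} + 9 e_{2} - \frac{13}{20} e_{3} - 30 e_{4} - \frac{27}{4} e_{123} - \frac{41}{4} e_{134} - \frac{35}{4} e_{234}
(2 e_{4}) R2 = -\frac{41}{4} e_{1} - \frac{35}{4} e_{2} - 30 e_{3} + \frac{13}{20} e_{4} + \frac{27}{4} e_{124} + \frac{63}{5} e_{134} - 9 e_{234}
Summing the partial products and collecting blades:
Answer: -\frac{3687}{100} e_{1} - \frac{129}{20} e_{2} - \frac{5873}{100} e_{3} - \frac{773}{20} e_{4} + \frac{513}{20} e_{123} - \frac{27}{4} e_{124} + \frac{527}{20} e_{134} + \frac{169}{4} e_{234}


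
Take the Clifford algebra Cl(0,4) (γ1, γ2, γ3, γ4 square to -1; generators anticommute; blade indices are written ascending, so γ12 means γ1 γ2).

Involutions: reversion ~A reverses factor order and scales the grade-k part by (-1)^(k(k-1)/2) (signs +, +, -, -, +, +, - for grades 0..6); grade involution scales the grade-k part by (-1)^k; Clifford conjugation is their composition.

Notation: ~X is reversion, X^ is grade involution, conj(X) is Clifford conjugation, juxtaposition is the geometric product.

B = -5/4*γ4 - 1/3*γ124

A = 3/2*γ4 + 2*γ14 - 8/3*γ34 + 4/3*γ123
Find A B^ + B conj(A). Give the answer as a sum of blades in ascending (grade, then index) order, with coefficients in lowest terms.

first term: -15/8 - 5/2*γ1 + 2/3*γ2 + 10/3*γ3 - 1/2*γ12 - 4/9*γ34 + 8/9*γ123 + 5/3*γ1234
second term: -15/8 + 5/2*γ1 + 2/3*γ2 - 10/3*γ3 - 1/2*γ12 - 4/9*γ34 - 8/9*γ123 + 5/3*γ1234
Answer: -15/4 + 4/3*γ2 - γ12 - 8/9*γ34 + 10/3*γ1234


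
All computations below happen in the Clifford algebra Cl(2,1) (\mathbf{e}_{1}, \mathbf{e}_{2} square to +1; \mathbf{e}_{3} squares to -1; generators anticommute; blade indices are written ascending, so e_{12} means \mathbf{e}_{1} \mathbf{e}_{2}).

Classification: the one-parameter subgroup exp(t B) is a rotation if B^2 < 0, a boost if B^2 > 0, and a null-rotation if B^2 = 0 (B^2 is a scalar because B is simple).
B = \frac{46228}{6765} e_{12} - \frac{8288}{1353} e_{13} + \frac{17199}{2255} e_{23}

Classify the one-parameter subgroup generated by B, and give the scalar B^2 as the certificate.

B^2 term by term: the squares give (\frac{46228}{6765})^2*(e_{12})^2 + (-\frac{8288}{1353})^2*(e_{13})^2 + (\frac{17199}{2255})^2*(e_{23})^2 = \frac{2137027984}{45765225}*(-1) + \frac{68690944}{1830609}*(+1) + \frac{295805601}{5085025}*(+1) = 49 (each basis 2-blade squares to minus the product of its generators' squares); cross terms between blades sharing an index anticommute and cancel. So B^2 = 49.
Answer: boost, certificate B^2 = 49. Certificate logic: 49 is a conjugation-invariant scalar, so its sign fixes rotation versus boost versus null-rotation outright.


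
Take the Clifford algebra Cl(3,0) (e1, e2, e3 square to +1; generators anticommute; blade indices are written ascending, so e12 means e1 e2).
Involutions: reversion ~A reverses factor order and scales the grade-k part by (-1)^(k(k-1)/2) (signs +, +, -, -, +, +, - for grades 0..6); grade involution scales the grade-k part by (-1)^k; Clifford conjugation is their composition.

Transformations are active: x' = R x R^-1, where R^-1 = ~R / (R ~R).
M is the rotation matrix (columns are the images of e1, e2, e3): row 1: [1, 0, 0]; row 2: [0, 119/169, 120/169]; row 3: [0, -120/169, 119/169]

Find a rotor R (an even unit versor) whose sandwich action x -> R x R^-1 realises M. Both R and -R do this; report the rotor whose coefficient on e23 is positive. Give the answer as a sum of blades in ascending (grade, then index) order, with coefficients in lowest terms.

Method: write R = a + b12*e12 + b13*e13 + b23*e23 with a^2 + b12^2 + b13^2 + b23^2 = 1 (so R^-1 = ~R). Expanding the columns R e_j ~R gives tr M = 4a^2 - 1 and, from the antisymmetric part, M21 - M12 = -4a*b12, M13 - M31 = 4a*b13, M32 - M23 = -4a*b23.
Here tr M = 407/169, so a^2 = (1 + tr M)/4 = 144/169 and a = ±12/13. Taking a = 12/13: M21 - M12 = 0, M13 - M31 = 0, M32 - M23 = -240/169, giving b12 = 0, b13 = 0, b23 = 5/13, i.e. R = 12/13 + 5/13*e23.
Its e23 coefficient is already positive.
Answer: 12/13 + 5/13*e23. Recall the cover is two-to-one: with M of trace 407/169, both preimages act alike, and the stated e23 sign chooses the sheet.


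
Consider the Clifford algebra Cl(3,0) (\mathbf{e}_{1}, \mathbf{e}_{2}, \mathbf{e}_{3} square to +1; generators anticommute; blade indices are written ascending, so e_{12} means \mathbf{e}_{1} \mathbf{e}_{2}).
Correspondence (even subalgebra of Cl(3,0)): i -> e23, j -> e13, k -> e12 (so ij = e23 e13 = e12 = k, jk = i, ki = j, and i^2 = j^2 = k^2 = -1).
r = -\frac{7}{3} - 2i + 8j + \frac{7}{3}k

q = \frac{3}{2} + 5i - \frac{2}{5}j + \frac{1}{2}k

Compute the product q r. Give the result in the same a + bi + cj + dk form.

In blades: q = \frac{3}{2} + \frac{1}{2} e_{12} - \frac{2}{5} e_{13} + 5 e_{23}, r = -\frac{7}{3} + \frac{7}{3} e_{12} + 8 e_{13} - 2 e_{23}.
Distribute q over r term by term (generator squares from the signature, products reordered to ascending indices): (\frac{3}{2})*r = -\frac{7}{2} + \frac{7}{2} e_{12} + 12 e_{13} - 3 e_{23}; (\frac{1}{2} e_{12})*r = -\frac{7}{6} - \frac{7}{6} e_{12} - e_{13} - 4 e_{23}; (-\frac{2}{5} e_{13})*r = \frac{16}{5} - \frac{4}{5} e_{12} + \frac{14}{15} e_{13} - \frac{14}{15} e_{23}; (5 e_{23})*r = 10 + 40 e_{12} - \frac{35}{3} e_{13} - \frac{35}{3} e_{23}.
Sum: \frac{128}{15} + \frac{623}{15} e_{12} + \frac{4}{15} e_{13} - \frac{98}{5} e_{23}; translating back through the correspondence:
Answer: \frac{128}{15} - \frac{98}{5}i + \frac{4}{15}j + \frac{623}{15}k


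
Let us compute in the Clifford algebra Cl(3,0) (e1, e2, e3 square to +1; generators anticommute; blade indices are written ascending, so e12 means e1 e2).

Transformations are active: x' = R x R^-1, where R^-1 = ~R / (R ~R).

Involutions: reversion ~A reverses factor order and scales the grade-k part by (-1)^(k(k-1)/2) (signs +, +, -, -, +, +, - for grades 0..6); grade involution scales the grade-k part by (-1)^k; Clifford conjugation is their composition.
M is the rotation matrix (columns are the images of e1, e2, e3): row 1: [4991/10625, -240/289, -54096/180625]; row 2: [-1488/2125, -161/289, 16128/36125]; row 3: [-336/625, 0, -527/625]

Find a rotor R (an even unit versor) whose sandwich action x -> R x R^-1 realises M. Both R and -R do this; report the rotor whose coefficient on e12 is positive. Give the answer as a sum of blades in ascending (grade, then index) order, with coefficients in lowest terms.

Method: write R = a + b12*e12 + b13*e13 + b23*e23 with a^2 + b12^2 + b13^2 + b23^2 = 1 (so R^-1 = ~R). Expanding the columns R e_j ~R gives tr M = 4a^2 - 1 and, from the antisymmetric part, M21 - M12 = -4a*b12, M13 - M31 = 4a*b13, M32 - M23 = -4a*b23.
Here tr M = -168081/180625, so a^2 = (1 + tr M)/4 = 3136/180625 and a = ±56/425. Taking a = 56/425: M21 - M12 = 4704/36125, M13 - M31 = 43008/180625, M32 - M23 = -16128/36125, giving b12 = -21/85, b13 = 192/425, b23 = 72/85, i.e. R = 56/425 - 21/85*e12 + 192/425*e13 + 72/85*e23.
Its e12 coefficient is negative, so report the other preimage -R.
Answer: -56/425 + 21/85*e12 - 192/425*e13 - 72/85*e23. Key observation: the double cover Spin(3) -> SO(3) sends R and -R to the same matrix (trace -168081/180625 here), so the stated sign of the e12 coefficient is what selects one sheet.
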